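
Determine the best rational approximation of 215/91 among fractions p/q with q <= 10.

19/8

Expand x = 215/91 as a continued fraction with the Euclidean algorithm:
  215 = 2*91 + 33, so a_0 = 2.
  91 = 2*33 + 25, so a_1 = 2.
  33 = 1*25 + 8, so a_2 = 1.
  25 = 3*8 + 1, so a_3 = 3.
  8 = 8*1 + 0, so a_4 = 8.
so x = [2; 2, 1, 3, 8].
Convergents (p_i = a_i*p_{i-1} + p_{i-2}, q_i = a_i*q_{i-1} + q_{i-2} with p_{-2}=0, p_{-1}=1, q_{-2}=1, q_{-1}=0), until the denominator exceeds 10:
  i=0: a_0=2, p_0 = 2*1 + 0 = 2, q_0 = 2*0 + 1 = 1.
  i=1: a_1=2, p_1 = 2*2 + 1 = 5, q_1 = 2*1 + 0 = 2.
  i=2: a_2=1, p_2 = 1*5 + 2 = 7, q_2 = 1*2 + 1 = 3.
  i=3: a_3=3, p_3 = 3*7 + 5 = 26, q_3 = 3*3 + 2 = 11.
q_3 = 11 > 10, so the last convergent with denominator <= 10 is p_2/q_2 = 7/3.
The closest fraction with denominator <= 10 is either p_2/q_2 or the intermediate fraction (k*p_2 + p_1)/(k*q_2 + q_1) with the largest k >= 1 whose denominator stays <= 10; these approach x as k grows, and every other convergent or intermediate fraction in range is farther away.
Largest k: floor((10 - q_1)/q_2) = floor((10 - 2)/3) = 2.
That gives (2*7 + 5)/(2*3 + 2) = 19/8.
Compare the errors: |x - 7/3| = |215*3 - 7*91|/(91*3) = 8/273, and |x - 19/8| = |215*8 - 19*91|/(91*8) = 9/728.
Cross-multiplying, 9*273 = 2457 < 5824 = 8*728, so 9/728 is smaller: the intermediate fraction 19/8 is closer to x than 7/3.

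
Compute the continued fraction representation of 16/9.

[1; 1, 3, 2]

Run the Euclidean algorithm on 16 and 9; the successive quotients are the partial quotients a_0, a_1, ... (each step inverts the fractional part left over by the previous one):
  16 = 1*9 + 7, so a_0 = 1.
  9 = 1*7 + 2, so a_1 = 1.
  7 = 3*2 + 1, so a_2 = 3.
  2 = 2*1 + 0, so a_3 = 2.
The remainder reaches 0 after 4 divisions, so the expansion has 4 partial quotients, read off in order.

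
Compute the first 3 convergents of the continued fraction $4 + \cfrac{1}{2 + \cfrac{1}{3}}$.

4/1, 9/2, 31/7

Using the convergent recurrence p_i = a_i*p_{i-1} + p_{i-2}, q_i = a_i*q_{i-1} + q_{i-2} with p_{-2}=0, p_{-1}=1, q_{-2}=1, q_{-1}=0:
  i=0: a_0=4, p_0 = 4*1 + 0 = 4, q_0 = 4*0 + 1 = 1.
  i=1: a_1=2, p_1 = 2*4 + 1 = 9, q_1 = 2*1 + 0 = 2.
  i=2: a_2=3, p_2 = 3*9 + 4 = 31, q_2 = 3*2 + 1 = 7.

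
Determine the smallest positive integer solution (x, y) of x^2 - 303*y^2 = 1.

First expand sqrt(303) as a continued fraction. With x_i = (sqrt(303) + m_i)/d_i and (m_0, d_0) = (0, 1): a_0 = floor(sqrt(303)) = 17, since 17^2 = 289 <= 303 < 324 = 18^2.
Iterate m_{i+1} = d_i*a_i - m_i, d_{i+1} = (303 - m_{i+1}^2)/d_i, a_{i+1} = floor((a_0 + m_{i+1})/d_{i+1}):
  m_1 = 1*17 - 0 = 17, d_1 = (303 - 17^2)/1 = 14/1 = 14, a_1 = floor((17 + 17)/14) = 2.
  m_2 = 14*2 - 17 = 11, d_2 = (303 - 11^2)/14 = 182/14 = 13, a_2 = floor((17 + 11)/13) = 2.
  m_3 = 13*2 - 11 = 15, d_3 = (303 - 15^2)/13 = 78/13 = 6, a_3 = floor((17 + 15)/6) = 5.
  m_4 = 6*5 - 15 = 15, d_4 = (303 - 15^2)/6 = 78/6 = 13, a_4 = floor((17 + 15)/13) = 2.
  m_5 = 13*2 - 15 = 11, d_5 = (303 - 11^2)/13 = 182/13 = 14, a_5 = floor((17 + 11)/14) = 2.
  m_6 = 14*2 - 11 = 17, d_6 = (303 - 17^2)/14 = 14/14 = 1, a_6 = floor((17 + 17)/1) = 34.
  m_7 = 1*34 - 17 = 17, d_7 = (303 - 17^2)/1 = 14/1 = 14: (m_7, d_7) = (m_1, d_1) = (17, 14), so from here the quotients repeat a_1, ..., a_6; the period length is 6.
So sqrt(303) = [17; (2, 2, 5, 2, 2, 34)] with period length k = 6.
k is even, so the fundamental solution of x^2 - 303y^2 = 1 is (p_{k-1}, q_{k-1}) = (p_5, q_5); compute convergents through index 5.
Convergents (p_i = a_i*p_{i-1} + p_{i-2}, q_i = a_i*q_{i-1} + q_{i-2} with p_{-2}=0, p_{-1}=1, q_{-2}=1, q_{-1}=0):
  i=0: a_0=17, p_0 = 17*1 + 0 = 17, q_0 = 17*0 + 1 = 1.
  i=1: a_1=2, p_1 = 2*17 + 1 = 35, q_1 = 2*1 + 0 = 2.
  i=2: a_2=2, p_2 = 2*35 + 17 = 87, q_2 = 2*2 + 1 = 5.
  i=3: a_3=5, p_3 = 5*87 + 35 = 470, q_3 = 5*5 + 2 = 27.
  i=4: a_4=2, p_4 = 2*470 + 87 = 1027, q_4 = 2*27 + 5 = 59.
  i=5: a_5=2, p_5 = 2*1027 + 470 = 2524, q_5 = 2*59 + 27 = 145.
Check: 2524^2 - 303*145^2 = 6370576 - 6370575 = 1, so (x, y) = (2524, 145) solves the equation, and by the theorem it is the least positive solution.

(x, y) = (2524, 145)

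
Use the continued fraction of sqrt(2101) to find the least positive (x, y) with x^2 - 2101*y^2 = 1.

First expand sqrt(2101) as a continued fraction. With x_i = (sqrt(2101) + m_i)/d_i and (m_0, d_0) = (0, 1): a_0 = floor(sqrt(2101)) = 45, since 45^2 = 2025 <= 2101 < 2116 = 46^2.
Iterate m_{i+1} = d_i*a_i - m_i, d_{i+1} = (2101 - m_{i+1}^2)/d_i, a_{i+1} = floor((a_0 + m_{i+1})/d_{i+1}):
  m_1 = 1*45 - 0 = 45, d_1 = (2101 - 45^2)/1 = 76/1 = 76, a_1 = floor((45 + 45)/76) = 1.
  m_2 = 76*1 - 45 = 31, d_2 = (2101 - 31^2)/76 = 1140/76 = 15, a_2 = floor((45 + 31)/15) = 5.
  m_3 = 15*5 - 31 = 44, d_3 = (2101 - 44^2)/15 = 165/15 = 11, a_3 = floor((45 + 44)/11) = 8.
  m_4 = 11*8 - 44 = 44, d_4 = (2101 - 44^2)/11 = 165/11 = 15, a_4 = floor((45 + 44)/15) = 5.
  m_5 = 15*5 - 44 = 31, d_5 = (2101 - 31^2)/15 = 1140/15 = 76, a_5 = floor((45 + 31)/76) = 1.
  m_6 = 76*1 - 31 = 45, d_6 = (2101 - 45^2)/76 = 76/76 = 1, a_6 = floor((45 + 45)/1) = 90.
  m_7 = 1*90 - 45 = 45, d_7 = (2101 - 45^2)/1 = 76/1 = 76: (m_7, d_7) = (m_1, d_1) = (45, 76), so from here the quotients repeat a_1, ..., a_6; the period length is 6.
So sqrt(2101) = [45; (1, 5, 8, 5, 1, 90)] with period length k = 6.
k is even, so the fundamental solution of x^2 - 2101y^2 = 1 is (p_{k-1}, q_{k-1}) = (p_5, q_5); compute convergents through index 5.
Convergents (p_i = a_i*p_{i-1} + p_{i-2}, q_i = a_i*q_{i-1} + q_{i-2} with p_{-2}=0, p_{-1}=1, q_{-2}=1, q_{-1}=0):
  i=0: a_0=45, p_0 = 45*1 + 0 = 45, q_0 = 45*0 + 1 = 1.
  i=1: a_1=1, p_1 = 1*45 + 1 = 46, q_1 = 1*1 + 0 = 1.
  i=2: a_2=5, p_2 = 5*46 + 45 = 275, q_2 = 5*1 + 1 = 6.
  i=3: a_3=8, p_3 = 8*275 + 46 = 2246, q_3 = 8*6 + 1 = 49.
  i=4: a_4=5, p_4 = 5*2246 + 275 = 11505, q_4 = 5*49 + 6 = 251.
  i=5: a_5=1, p_5 = 1*11505 + 2246 = 13751, q_5 = 1*251 + 49 = 300.
Check: 13751^2 - 2101*300^2 = 189090001 - 189090000 = 1, so (x, y) = (13751, 300) solves the equation, and by the theorem it is the least positive solution.

(x, y) = (13751, 300)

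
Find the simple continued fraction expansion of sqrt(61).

[7; (1, 4, 3, 1, 2, 2, 1, 3, 4, 1, 14)]

Write x_i = (sqrt(61) + m_i)/d_i with (m_0, d_0) = (0, 1). a_0 = floor(sqrt(61)) = 7, since 7^2 = 49 <= 61 < 64 = 8^2.
Iterate m_{i+1} = d_i*a_i - m_i, d_{i+1} = (61 - m_{i+1}^2)/d_i, a_{i+1} = floor((a_0 + m_{i+1})/d_{i+1}):
  m_1 = 1*7 - 0 = 7, d_1 = (61 - 7^2)/1 = 12/1 = 12, a_1 = floor((7 + 7)/12) = 1.
  m_2 = 12*1 - 7 = 5, d_2 = (61 - 5^2)/12 = 36/12 = 3, a_2 = floor((7 + 5)/3) = 4.
  m_3 = 3*4 - 5 = 7, d_3 = (61 - 7^2)/3 = 12/3 = 4, a_3 = floor((7 + 7)/4) = 3.
  m_4 = 4*3 - 7 = 5, d_4 = (61 - 5^2)/4 = 36/4 = 9, a_4 = floor((7 + 5)/9) = 1.
  m_5 = 9*1 - 5 = 4, d_5 = (61 - 4^2)/9 = 45/9 = 5, a_5 = floor((7 + 4)/5) = 2.
  m_6 = 5*2 - 4 = 6, d_6 = (61 - 6^2)/5 = 25/5 = 5, a_6 = floor((7 + 6)/5) = 2.
  m_7 = 5*2 - 6 = 4, d_7 = (61 - 4^2)/5 = 45/5 = 9, a_7 = floor((7 + 4)/9) = 1.
  m_8 = 9*1 - 4 = 5, d_8 = (61 - 5^2)/9 = 36/9 = 4, a_8 = floor((7 + 5)/4) = 3.
  m_9 = 4*3 - 5 = 7, d_9 = (61 - 7^2)/4 = 12/4 = 3, a_9 = floor((7 + 7)/3) = 4.
  m_10 = 3*4 - 7 = 5, d_10 = (61 - 5^2)/3 = 36/3 = 12, a_10 = floor((7 + 5)/12) = 1.
  m_11 = 12*1 - 5 = 7, d_11 = (61 - 7^2)/12 = 12/12 = 1, a_11 = floor((7 + 7)/1) = 14.
  m_12 = 1*14 - 7 = 7, d_12 = (61 - 7^2)/1 = 12/1 = 12: (m_12, d_12) = (m_1, d_1) = (7, 12), so from here the quotients repeat a_1, ..., a_11; the period length is 11.
Hence the expansion of sqrt(61) is a_0 = 7 followed by the repeating block 1, 4, 3, 1, 2, 2, 1, 3, 4, 1, 14 (period 11).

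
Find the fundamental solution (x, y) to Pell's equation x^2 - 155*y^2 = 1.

First expand sqrt(155) as a continued fraction. With x_i = (sqrt(155) + m_i)/d_i and (m_0, d_0) = (0, 1): a_0 = floor(sqrt(155)) = 12, since 12^2 = 144 <= 155 < 169 = 13^2.
Iterate m_{i+1} = d_i*a_i - m_i, d_{i+1} = (155 - m_{i+1}^2)/d_i, a_{i+1} = floor((a_0 + m_{i+1})/d_{i+1}):
  m_1 = 1*12 - 0 = 12, d_1 = (155 - 12^2)/1 = 11/1 = 11, a_1 = floor((12 + 12)/11) = 2.
  m_2 = 11*2 - 12 = 10, d_2 = (155 - 10^2)/11 = 55/11 = 5, a_2 = floor((12 + 10)/5) = 4.
  m_3 = 5*4 - 10 = 10, d_3 = (155 - 10^2)/5 = 55/5 = 11, a_3 = floor((12 + 10)/11) = 2.
  m_4 = 11*2 - 10 = 12, d_4 = (155 - 12^2)/11 = 11/11 = 1, a_4 = floor((12 + 12)/1) = 24.
  m_5 = 1*24 - 12 = 12, d_5 = (155 - 12^2)/1 = 11/1 = 11: (m_5, d_5) = (m_1, d_1) = (12, 11), so from here the quotients repeat a_1, ..., a_4; the period length is 4.
So sqrt(155) = [12; (2, 4, 2, 24)] with period length k = 4.
k is even, so the fundamental solution of x^2 - 155y^2 = 1 is (p_{k-1}, q_{k-1}) = (p_3, q_3); compute convergents through index 3.
Convergents (p_i = a_i*p_{i-1} + p_{i-2}, q_i = a_i*q_{i-1} + q_{i-2} with p_{-2}=0, p_{-1}=1, q_{-2}=1, q_{-1}=0):
  i=0: a_0=12, p_0 = 12*1 + 0 = 12, q_0 = 12*0 + 1 = 1.
  i=1: a_1=2, p_1 = 2*12 + 1 = 25, q_1 = 2*1 + 0 = 2.
  i=2: a_2=4, p_2 = 4*25 + 12 = 112, q_2 = 4*2 + 1 = 9.
  i=3: a_3=2, p_3 = 2*112 + 25 = 249, q_3 = 2*9 + 2 = 20.
Check: 249^2 - 155*20^2 = 62001 - 62000 = 1, so (x, y) = (249, 20) solves the equation, and by the theorem it is the least positive solution.

(x, y) = (249, 20)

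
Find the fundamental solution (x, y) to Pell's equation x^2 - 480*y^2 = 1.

(x, y) = (241, 11)

First expand sqrt(480) as a continued fraction. With x_i = (sqrt(480) + m_i)/d_i and (m_0, d_0) = (0, 1): a_0 = floor(sqrt(480)) = 21, since 21^2 = 441 <= 480 < 484 = 22^2.
Iterate m_{i+1} = d_i*a_i - m_i, d_{i+1} = (480 - m_{i+1}^2)/d_i, a_{i+1} = floor((a_0 + m_{i+1})/d_{i+1}):
  m_1 = 1*21 - 0 = 21, d_1 = (480 - 21^2)/1 = 39/1 = 39, a_1 = floor((21 + 21)/39) = 1.
  m_2 = 39*1 - 21 = 18, d_2 = (480 - 18^2)/39 = 156/39 = 4, a_2 = floor((21 + 18)/4) = 9.
  m_3 = 4*9 - 18 = 18, d_3 = (480 - 18^2)/4 = 156/4 = 39, a_3 = floor((21 + 18)/39) = 1.
  m_4 = 39*1 - 18 = 21, d_4 = (480 - 21^2)/39 = 39/39 = 1, a_4 = floor((21 + 21)/1) = 42.
  m_5 = 1*42 - 21 = 21, d_5 = (480 - 21^2)/1 = 39/1 = 39: (m_5, d_5) = (m_1, d_1) = (21, 39), so from here the quotients repeat a_1, ..., a_4; the period length is 4.
So sqrt(480) = [21; (1, 9, 1, 42)] with period length k = 4.
k is even, so the fundamental solution of x^2 - 480y^2 = 1 is (p_{k-1}, q_{k-1}) = (p_3, q_3); compute convergents through index 3.
Convergents (p_i = a_i*p_{i-1} + p_{i-2}, q_i = a_i*q_{i-1} + q_{i-2} with p_{-2}=0, p_{-1}=1, q_{-2}=1, q_{-1}=0):
  i=0: a_0=21, p_0 = 21*1 + 0 = 21, q_0 = 21*0 + 1 = 1.
  i=1: a_1=1, p_1 = 1*21 + 1 = 22, q_1 = 1*1 + 0 = 1.
  i=2: a_2=9, p_2 = 9*22 + 21 = 219, q_2 = 9*1 + 1 = 10.
  i=3: a_3=1, p_3 = 1*219 + 22 = 241, q_3 = 1*10 + 1 = 11.
Check: 241^2 - 480*11^2 = 58081 - 58080 = 1, so (x, y) = (241, 11) solves the equation, and by the theorem it is the least positive solution.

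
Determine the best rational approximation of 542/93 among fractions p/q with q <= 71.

Expand x = 542/93 as a continued fraction with the Euclidean algorithm:
  542 = 5*93 + 77, so a_0 = 5.
  93 = 1*77 + 16, so a_1 = 1.
  77 = 4*16 + 13, so a_2 = 4.
  16 = 1*13 + 3, so a_3 = 1.
  13 = 4*3 + 1, so a_4 = 4.
  3 = 3*1 + 0, so a_5 = 3.
so x = [5; 1, 4, 1, 4, 3].
Convergents (p_i = a_i*p_{i-1} + p_{i-2}, q_i = a_i*q_{i-1} + q_{i-2} with p_{-2}=0, p_{-1}=1, q_{-2}=1, q_{-1}=0), until the denominator exceeds 71:
  i=0: a_0=5, p_0 = 5*1 + 0 = 5, q_0 = 5*0 + 1 = 1.
  i=1: a_1=1, p_1 = 1*5 + 1 = 6, q_1 = 1*1 + 0 = 1.
  i=2: a_2=4, p_2 = 4*6 + 5 = 29, q_2 = 4*1 + 1 = 5.
  i=3: a_3=1, p_3 = 1*29 + 6 = 35, q_3 = 1*5 + 1 = 6.
  i=4: a_4=4, p_4 = 4*35 + 29 = 169, q_4 = 4*6 + 5 = 29.
  i=5: a_5=3, p_5 = 3*169 + 35 = 542, q_5 = 3*29 + 6 = 93.
q_5 = 93 > 71, so the last convergent with denominator <= 71 is p_4/q_4 = 169/29.
The closest fraction with denominator <= 71 is either p_4/q_4 or the intermediate fraction (k*p_4 + p_3)/(k*q_4 + q_3) with the largest k >= 1 whose denominator stays <= 71; these approach x as k grows, and every other convergent or intermediate fraction in range is farther away.
Largest k: floor((71 - q_3)/q_4) = floor((71 - 6)/29) = 2.
That gives (2*169 + 35)/(2*29 + 6) = 373/64.
Compare the errors: |x - 169/29| = |542*29 - 169*93|/(93*29) = 1/2697, and |x - 373/64| = |542*64 - 373*93|/(93*64) = 1/5952.
Cross-multiplying, 1*2697 = 2697 < 5952 = 1*5952, so 1/5952 is smaller: the intermediate fraction 373/64 is closer to x than 169/29.

373/64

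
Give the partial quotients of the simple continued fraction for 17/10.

Run the Euclidean algorithm on 17 and 10; the successive quotients are the partial quotients a_0, a_1, ... (each step inverts the fractional part left over by the previous one):
  17 = 1*10 + 7, so a_0 = 1.
  10 = 1*7 + 3, so a_1 = 1.
  7 = 2*3 + 1, so a_2 = 2.
  3 = 3*1 + 0, so a_3 = 3.
The remainder reaches 0 after 4 divisions, so the expansion has 4 partial quotients, read off in order.

[1; 1, 2, 3]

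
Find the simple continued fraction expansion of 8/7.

Run the Euclidean algorithm on 8 and 7; the successive quotients are the partial quotients a_0, a_1, ... (each step inverts the fractional part left over by the previous one):
  8 = 1*7 + 1, so a_0 = 1.
  7 = 7*1 + 0, so a_1 = 7.
The remainder reaches 0 after 2 divisions, so the expansion has 2 partial quotients, read off in order.

[1; 7]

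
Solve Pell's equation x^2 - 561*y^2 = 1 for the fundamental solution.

First expand sqrt(561) as a continued fraction. With x_i = (sqrt(561) + m_i)/d_i and (m_0, d_0) = (0, 1): a_0 = floor(sqrt(561)) = 23, since 23^2 = 529 <= 561 < 576 = 24^2.
Iterate m_{i+1} = d_i*a_i - m_i, d_{i+1} = (561 - m_{i+1}^2)/d_i, a_{i+1} = floor((a_0 + m_{i+1})/d_{i+1}):
  m_1 = 1*23 - 0 = 23, d_1 = (561 - 23^2)/1 = 32/1 = 32, a_1 = floor((23 + 23)/32) = 1.
  m_2 = 32*1 - 23 = 9, d_2 = (561 - 9^2)/32 = 480/32 = 15, a_2 = floor((23 + 9)/15) = 2.
  m_3 = 15*2 - 9 = 21, d_3 = (561 - 21^2)/15 = 120/15 = 8, a_3 = floor((23 + 21)/8) = 5.
  m_4 = 8*5 - 21 = 19, d_4 = (561 - 19^2)/8 = 200/8 = 25, a_4 = floor((23 + 19)/25) = 1.
  m_5 = 25*1 - 19 = 6, d_5 = (561 - 6^2)/25 = 525/25 = 21, a_5 = floor((23 + 6)/21) = 1.
  m_6 = 21*1 - 6 = 15, d_6 = (561 - 15^2)/21 = 336/21 = 16, a_6 = floor((23 + 15)/16) = 2.
  m_7 = 16*2 - 15 = 17, d_7 = (561 - 17^2)/16 = 272/16 = 17, a_7 = floor((23 + 17)/17) = 2.
  m_8 = 17*2 - 17 = 17, d_8 = (561 - 17^2)/17 = 272/17 = 16, a_8 = floor((23 + 17)/16) = 2.
  m_9 = 16*2 - 17 = 15, d_9 = (561 - 15^2)/16 = 336/16 = 21, a_9 = floor((23 + 15)/21) = 1.
  m_10 = 21*1 - 15 = 6, d_10 = (561 - 6^2)/21 = 525/21 = 25, a_10 = floor((23 + 6)/25) = 1.
  m_11 = 25*1 - 6 = 19, d_11 = (561 - 19^2)/25 = 200/25 = 8, a_11 = floor((23 + 19)/8) = 5.
  m_12 = 8*5 - 19 = 21, d_12 = (561 - 21^2)/8 = 120/8 = 15, a_12 = floor((23 + 21)/15) = 2.
  m_13 = 15*2 - 21 = 9, d_13 = (561 - 9^2)/15 = 480/15 = 32, a_13 = floor((23 + 9)/32) = 1.
  m_14 = 32*1 - 9 = 23, d_14 = (561 - 23^2)/32 = 32/32 = 1, a_14 = floor((23 + 23)/1) = 46.
  m_15 = 1*46 - 23 = 23, d_15 = (561 - 23^2)/1 = 32/1 = 32: (m_15, d_15) = (m_1, d_1) = (23, 32), so from here the quotients repeat a_1, ..., a_14; the period length is 14.
So sqrt(561) = [23; (1, 2, 5, 1, 1, 2, 2, 2, 1, 1, 5, 2, 1, 46)] with period length k = 14.
k is even, so the fundamental solution of x^2 - 561y^2 = 1 is (p_{k-1}, q_{k-1}) = (p_13, q_13); compute convergents through index 13.
Convergents (p_i = a_i*p_{i-1} + p_{i-2}, q_i = a_i*q_{i-1} + q_{i-2} with p_{-2}=0, p_{-1}=1, q_{-2}=1, q_{-1}=0):
  i=0: a_0=23, p_0 = 23*1 + 0 = 23, q_0 = 23*0 + 1 = 1.
  i=1: a_1=1, p_1 = 1*23 + 1 = 24, q_1 = 1*1 + 0 = 1.
  i=2: a_2=2, p_2 = 2*24 + 23 = 71, q_2 = 2*1 + 1 = 3.
  i=3: a_3=5, p_3 = 5*71 + 24 = 379, q_3 = 5*3 + 1 = 16.
  i=4: a_4=1, p_4 = 1*379 + 71 = 450, q_4 = 1*16 + 3 = 19.
  i=5: a_5=1, p_5 = 1*450 + 379 = 829, q_5 = 1*19 + 16 = 35.
  i=6: a_6=2, p_6 = 2*829 + 450 = 2108, q_6 = 2*35 + 19 = 89.
  i=7: a_7=2, p_7 = 2*2108 + 829 = 5045, q_7 = 2*89 + 35 = 213.
  i=8: a_8=2, p_8 = 2*5045 + 2108 = 12198, q_8 = 2*213 + 89 = 515.
  i=9: a_9=1, p_9 = 1*12198 + 5045 = 17243, q_9 = 1*515 + 213 = 728.
  i=10: a_10=1, p_10 = 1*17243 + 12198 = 29441, q_10 = 1*728 + 515 = 1243.
  i=11: a_11=5, p_11 = 5*29441 + 17243 = 164448, q_11 = 5*1243 + 728 = 6943.
  i=12: a_12=2, p_12 = 2*164448 + 29441 = 358337, q_12 = 2*6943 + 1243 = 15129.
  i=13: a_13=1, p_13 = 1*358337 + 164448 = 522785, q_13 = 1*15129 + 6943 = 22072.
Check: 522785^2 - 561*22072^2 = 273304156225 - 273304156224 = 1, so (x, y) = (522785, 22072) solves the equation, and by the theorem it is the least positive solution.

(x, y) = (522785, 22072)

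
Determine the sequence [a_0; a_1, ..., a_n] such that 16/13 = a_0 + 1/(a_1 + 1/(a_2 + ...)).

Run the Euclidean algorithm on 16 and 13; the successive quotients are the partial quotients a_0, a_1, ... (each step inverts the fractional part left over by the previous one):
  16 = 1*13 + 3, so a_0 = 1.
  13 = 4*3 + 1, so a_1 = 4.
  3 = 3*1 + 0, so a_2 = 3.
The remainder reaches 0 after 3 divisions, so the expansion has 3 partial quotients, read off in order.

[1; 4, 3]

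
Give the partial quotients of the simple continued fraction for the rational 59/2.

Run the Euclidean algorithm on 59 and 2; the successive quotients are the partial quotients a_0, a_1, ... (each step inverts the fractional part left over by the previous one):
  59 = 29*2 + 1, so a_0 = 29.
  2 = 2*1 + 0, so a_1 = 2.
The remainder reaches 0 after 2 divisions, so the expansion has 2 partial quotients, read off in order.

[29; 2]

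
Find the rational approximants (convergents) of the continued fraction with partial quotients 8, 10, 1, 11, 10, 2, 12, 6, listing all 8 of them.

8/1, 81/10, 89/11, 1060/131, 10689/1321, 22438/2773, 279945/34597, 1702108/210355

Using the convergent recurrence p_i = a_i*p_{i-1} + p_{i-2}, q_i = a_i*q_{i-1} + q_{i-2} with p_{-2}=0, p_{-1}=1, q_{-2}=1, q_{-1}=0:
  i=0: a_0=8, p_0 = 8*1 + 0 = 8, q_0 = 8*0 + 1 = 1.
  i=1: a_1=10, p_1 = 10*8 + 1 = 81, q_1 = 10*1 + 0 = 10.
  i=2: a_2=1, p_2 = 1*81 + 8 = 89, q_2 = 1*10 + 1 = 11.
  i=3: a_3=11, p_3 = 11*89 + 81 = 1060, q_3 = 11*11 + 10 = 131.
  i=4: a_4=10, p_4 = 10*1060 + 89 = 10689, q_4 = 10*131 + 11 = 1321.
  i=5: a_5=2, p_5 = 2*10689 + 1060 = 22438, q_5 = 2*1321 + 131 = 2773.
  i=6: a_6=12, p_6 = 12*22438 + 10689 = 279945, q_6 = 12*2773 + 1321 = 34597.
  i=7: a_7=6, p_7 = 6*279945 + 22438 = 1702108, q_7 = 6*34597 + 2773 = 210355.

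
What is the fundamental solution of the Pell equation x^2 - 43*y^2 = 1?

(x, y) = (3482, 531)

First expand sqrt(43) as a continued fraction. With x_i = (sqrt(43) + m_i)/d_i and (m_0, d_0) = (0, 1): a_0 = floor(sqrt(43)) = 6, since 6^2 = 36 <= 43 < 49 = 7^2.
Iterate m_{i+1} = d_i*a_i - m_i, d_{i+1} = (43 - m_{i+1}^2)/d_i, a_{i+1} = floor((a_0 + m_{i+1})/d_{i+1}):
  m_1 = 1*6 - 0 = 6, d_1 = (43 - 6^2)/1 = 7/1 = 7, a_1 = floor((6 + 6)/7) = 1.
  m_2 = 7*1 - 6 = 1, d_2 = (43 - 1^2)/7 = 42/7 = 6, a_2 = floor((6 + 1)/6) = 1.
  m_3 = 6*1 - 1 = 5, d_3 = (43 - 5^2)/6 = 18/6 = 3, a_3 = floor((6 + 5)/3) = 3.
  m_4 = 3*3 - 5 = 4, d_4 = (43 - 4^2)/3 = 27/3 = 9, a_4 = floor((6 + 4)/9) = 1.
  m_5 = 9*1 - 4 = 5, d_5 = (43 - 5^2)/9 = 18/9 = 2, a_5 = floor((6 + 5)/2) = 5.
  m_6 = 2*5 - 5 = 5, d_6 = (43 - 5^2)/2 = 18/2 = 9, a_6 = floor((6 + 5)/9) = 1.
  m_7 = 9*1 - 5 = 4, d_7 = (43 - 4^2)/9 = 27/9 = 3, a_7 = floor((6 + 4)/3) = 3.
  m_8 = 3*3 - 4 = 5, d_8 = (43 - 5^2)/3 = 18/3 = 6, a_8 = floor((6 + 5)/6) = 1.
  m_9 = 6*1 - 5 = 1, d_9 = (43 - 1^2)/6 = 42/6 = 7, a_9 = floor((6 + 1)/7) = 1.
  m_10 = 7*1 - 1 = 6, d_10 = (43 - 6^2)/7 = 7/7 = 1, a_10 = floor((6 + 6)/1) = 12.
  m_11 = 1*12 - 6 = 6, d_11 = (43 - 6^2)/1 = 7/1 = 7: (m_11, d_11) = (m_1, d_1) = (6, 7), so from here the quotients repeat a_1, ..., a_10; the period length is 10.
So sqrt(43) = [6; (1, 1, 3, 1, 5, 1, 3, 1, 1, 12)] with period length k = 10.
k is even, so the fundamental solution of x^2 - 43y^2 = 1 is (p_{k-1}, q_{k-1}) = (p_9, q_9); compute convergents through index 9.
Convergents (p_i = a_i*p_{i-1} + p_{i-2}, q_i = a_i*q_{i-1} + q_{i-2} with p_{-2}=0, p_{-1}=1, q_{-2}=1, q_{-1}=0):
  i=0: a_0=6, p_0 = 6*1 + 0 = 6, q_0 = 6*0 + 1 = 1.
  i=1: a_1=1, p_1 = 1*6 + 1 = 7, q_1 = 1*1 + 0 = 1.
  i=2: a_2=1, p_2 = 1*7 + 6 = 13, q_2 = 1*1 + 1 = 2.
  i=3: a_3=3, p_3 = 3*13 + 7 = 46, q_3 = 3*2 + 1 = 7.
  i=4: a_4=1, p_4 = 1*46 + 13 = 59, q_4 = 1*7 + 2 = 9.
  i=5: a_5=5, p_5 = 5*59 + 46 = 341, q_5 = 5*9 + 7 = 52.
  i=6: a_6=1, p_6 = 1*341 + 59 = 400, q_6 = 1*52 + 9 = 61.
  i=7: a_7=3, p_7 = 3*400 + 341 = 1541, q_7 = 3*61 + 52 = 235.
  i=8: a_8=1, p_8 = 1*1541 + 400 = 1941, q_8 = 1*235 + 61 = 296.
  i=9: a_9=1, p_9 = 1*1941 + 1541 = 3482, q_9 = 1*296 + 235 = 531.
Check: 3482^2 - 43*531^2 = 12124324 - 12124323 = 1, so (x, y) = (3482, 531) solves the equation, and by the theorem it is the least positive solution.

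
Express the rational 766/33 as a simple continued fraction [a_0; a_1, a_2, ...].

Run the Euclidean algorithm on 766 and 33; the successive quotients are the partial quotients a_0, a_1, ... (each step inverts the fractional part left over by the previous one):
  766 = 23*33 + 7, so a_0 = 23.
  33 = 4*7 + 5, so a_1 = 4.
  7 = 1*5 + 2, so a_2 = 1.
  5 = 2*2 + 1, so a_3 = 2.
  2 = 2*1 + 0, so a_4 = 2.
The remainder reaches 0 after 5 divisions, so the expansion has 5 partial quotients, read off in order.

[23; 4, 1, 2, 2]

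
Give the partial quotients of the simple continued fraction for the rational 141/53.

[2; 1, 1, 1, 17]

Run the Euclidean algorithm on 141 and 53; the successive quotients are the partial quotients a_0, a_1, ... (each step inverts the fractional part left over by the previous one):
  141 = 2*53 + 35, so a_0 = 2.
  53 = 1*35 + 18, so a_1 = 1.
  35 = 1*18 + 17, so a_2 = 1.
  18 = 1*17 + 1, so a_3 = 1.
  17 = 17*1 + 0, so a_4 = 17.
The remainder reaches 0 after 5 divisions, so the expansion has 5 partial quotients, read off in order.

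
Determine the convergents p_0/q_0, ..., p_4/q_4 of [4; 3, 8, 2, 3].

Using the convergent recurrence p_i = a_i*p_{i-1} + p_{i-2}, q_i = a_i*q_{i-1} + q_{i-2} with p_{-2}=0, p_{-1}=1, q_{-2}=1, q_{-1}=0:
  i=0: a_0=4, p_0 = 4*1 + 0 = 4, q_0 = 4*0 + 1 = 1.
  i=1: a_1=3, p_1 = 3*4 + 1 = 13, q_1 = 3*1 + 0 = 3.
  i=2: a_2=8, p_2 = 8*13 + 4 = 108, q_2 = 8*3 + 1 = 25.
  i=3: a_3=2, p_3 = 2*108 + 13 = 229, q_3 = 2*25 + 3 = 53.
  i=4: a_4=3, p_4 = 3*229 + 108 = 795, q_4 = 3*53 + 25 = 184.

4/1, 13/3, 108/25, 229/53, 795/184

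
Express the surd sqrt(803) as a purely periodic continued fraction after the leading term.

[28; (2, 1, 27, 1, 2, 56)]

Write x_i = (sqrt(803) + m_i)/d_i with (m_0, d_0) = (0, 1). a_0 = floor(sqrt(803)) = 28, since 28^2 = 784 <= 803 < 841 = 29^2.
Iterate m_{i+1} = d_i*a_i - m_i, d_{i+1} = (803 - m_{i+1}^2)/d_i, a_{i+1} = floor((a_0 + m_{i+1})/d_{i+1}):
  m_1 = 1*28 - 0 = 28, d_1 = (803 - 28^2)/1 = 19/1 = 19, a_1 = floor((28 + 28)/19) = 2.
  m_2 = 19*2 - 28 = 10, d_2 = (803 - 10^2)/19 = 703/19 = 37, a_2 = floor((28 + 10)/37) = 1.
  m_3 = 37*1 - 10 = 27, d_3 = (803 - 27^2)/37 = 74/37 = 2, a_3 = floor((28 + 27)/2) = 27.
  m_4 = 2*27 - 27 = 27, d_4 = (803 - 27^2)/2 = 74/2 = 37, a_4 = floor((28 + 27)/37) = 1.
  m_5 = 37*1 - 27 = 10, d_5 = (803 - 10^2)/37 = 703/37 = 19, a_5 = floor((28 + 10)/19) = 2.
  m_6 = 19*2 - 10 = 28, d_6 = (803 - 28^2)/19 = 19/19 = 1, a_6 = floor((28 + 28)/1) = 56.
  m_7 = 1*56 - 28 = 28, d_7 = (803 - 28^2)/1 = 19/1 = 19: (m_7, d_7) = (m_1, d_1) = (28, 19), so from here the quotients repeat a_1, ..., a_6; the period length is 6.
Hence the expansion of sqrt(803) is a_0 = 28 followed by the repeating block 2, 1, 27, 1, 2, 56 (period 6).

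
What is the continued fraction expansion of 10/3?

[3; 3]

Run the Euclidean algorithm on 10 and 3; the successive quotients are the partial quotients a_0, a_1, ... (each step inverts the fractional part left over by the previous one):
  10 = 3*3 + 1, so a_0 = 3.
  3 = 3*1 + 0, so a_1 = 3.
The remainder reaches 0 after 2 divisions, so the expansion has 2 partial quotients, read off in order.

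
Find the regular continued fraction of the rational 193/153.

[1; 3, 1, 4, 1, 2, 2]

Run the Euclidean algorithm on 193 and 153; the successive quotients are the partial quotients a_0, a_1, ... (each step inverts the fractional part left over by the previous one):
  193 = 1*153 + 40, so a_0 = 1.
  153 = 3*40 + 33, so a_1 = 3.
  40 = 1*33 + 7, so a_2 = 1.
  33 = 4*7 + 5, so a_3 = 4.
  7 = 1*5 + 2, so a_4 = 1.
  5 = 2*2 + 1, so a_5 = 2.
  2 = 2*1 + 0, so a_6 = 2.
The remainder reaches 0 after 7 divisions, so the expansion has 7 partial quotients, read off in order.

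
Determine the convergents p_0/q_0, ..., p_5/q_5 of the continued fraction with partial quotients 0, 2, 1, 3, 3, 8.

Using the convergent recurrence p_i = a_i*p_{i-1} + p_{i-2}, q_i = a_i*q_{i-1} + q_{i-2} with p_{-2}=0, p_{-1}=1, q_{-2}=1, q_{-1}=0:
  i=0: a_0=0, p_0 = 0*1 + 0 = 0, q_0 = 0*0 + 1 = 1.
  i=1: a_1=2, p_1 = 2*0 + 1 = 1, q_1 = 2*1 + 0 = 2.
  i=2: a_2=1, p_2 = 1*1 + 0 = 1, q_2 = 1*2 + 1 = 3.
  i=3: a_3=3, p_3 = 3*1 + 1 = 4, q_3 = 3*3 + 2 = 11.
  i=4: a_4=3, p_4 = 3*4 + 1 = 13, q_4 = 3*11 + 3 = 36.
  i=5: a_5=8, p_5 = 8*13 + 4 = 108, q_5 = 8*36 + 11 = 299.

0/1, 1/2, 1/3, 4/11, 13/36, 108/299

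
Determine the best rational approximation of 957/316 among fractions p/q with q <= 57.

Expand x = 957/316 as a continued fraction with the Euclidean algorithm:
  957 = 3*316 + 9, so a_0 = 3.
  316 = 35*9 + 1, so a_1 = 35.
  9 = 9*1 + 0, so a_2 = 9.
so x = [3; 35, 9].
Convergents (p_i = a_i*p_{i-1} + p_{i-2}, q_i = a_i*q_{i-1} + q_{i-2} with p_{-2}=0, p_{-1}=1, q_{-2}=1, q_{-1}=0), until the denominator exceeds 57:
  i=0: a_0=3, p_0 = 3*1 + 0 = 3, q_0 = 3*0 + 1 = 1.
  i=1: a_1=35, p_1 = 35*3 + 1 = 106, q_1 = 35*1 + 0 = 35.
  i=2: a_2=9, p_2 = 9*106 + 3 = 957, q_2 = 9*35 + 1 = 316.
q_2 = 316 > 57, so the last convergent with denominator <= 57 is p_1/q_1 = 106/35.
The closest fraction with denominator <= 57 is either p_1/q_1 or the intermediate fraction (k*p_1 + p_0)/(k*q_1 + q_0) with the largest k >= 1 whose denominator stays <= 57; these approach x as k grows, and every other convergent or intermediate fraction in range is farther away.
Largest k: floor((57 - q_0)/q_1) = floor((57 - 1)/35) = 1.
That gives (1*106 + 3)/(1*35 + 1) = 109/36.
Compare the errors: |x - 106/35| = |957*35 - 106*316|/(316*35) = 1/11060, and |x - 109/36| = |957*36 - 109*316|/(316*36) = 8/11376.
Cross-multiplying, 1*11376 = 11376 < 88480 = 8*11060, so 1/11060 is smaller: the convergent 106/35 is closer to x than 109/36.

106/35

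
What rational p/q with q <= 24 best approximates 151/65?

Expand x = 151/65 as a continued fraction with the Euclidean algorithm:
  151 = 2*65 + 21, so a_0 = 2.
  65 = 3*21 + 2, so a_1 = 3.
  21 = 10*2 + 1, so a_2 = 10.
  2 = 2*1 + 0, so a_3 = 2.
so x = [2; 3, 10, 2].
Convergents (p_i = a_i*p_{i-1} + p_{i-2}, q_i = a_i*q_{i-1} + q_{i-2} with p_{-2}=0, p_{-1}=1, q_{-2}=1, q_{-1}=0), until the denominator exceeds 24:
  i=0: a_0=2, p_0 = 2*1 + 0 = 2, q_0 = 2*0 + 1 = 1.
  i=1: a_1=3, p_1 = 3*2 + 1 = 7, q_1 = 3*1 + 0 = 3.
  i=2: a_2=10, p_2 = 10*7 + 2 = 72, q_2 = 10*3 + 1 = 31.
q_2 = 31 > 24, so the last convergent with denominator <= 24 is p_1/q_1 = 7/3.
The closest fraction with denominator <= 24 is either p_1/q_1 or the intermediate fraction (k*p_1 + p_0)/(k*q_1 + q_0) with the largest k >= 1 whose denominator stays <= 24; these approach x as k grows, and every other convergent or intermediate fraction in range is farther away.
Largest k: floor((24 - q_0)/q_1) = floor((24 - 1)/3) = 7.
That gives (7*7 + 2)/(7*3 + 1) = 51/22.
Compare the errors: |x - 7/3| = |151*3 - 7*65|/(65*3) = 2/195, and |x - 51/22| = |151*22 - 51*65|/(65*22) = 7/1430.
Cross-multiplying, 7*195 = 1365 < 2860 = 2*1430, so 7/1430 is smaller: the intermediate fraction 51/22 is closer to x than 7/3.

51/22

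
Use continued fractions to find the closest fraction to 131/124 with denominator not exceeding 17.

18/17

Expand x = 131/124 as a continued fraction with the Euclidean algorithm:
  131 = 1*124 + 7, so a_0 = 1.
  124 = 17*7 + 5, so a_1 = 17.
  7 = 1*5 + 2, so a_2 = 1.
  5 = 2*2 + 1, so a_3 = 2.
  2 = 2*1 + 0, so a_4 = 2.
so x = [1; 17, 1, 2, 2].
Convergents (p_i = a_i*p_{i-1} + p_{i-2}, q_i = a_i*q_{i-1} + q_{i-2} with p_{-2}=0, p_{-1}=1, q_{-2}=1, q_{-1}=0), until the denominator exceeds 17:
  i=0: a_0=1, p_0 = 1*1 + 0 = 1, q_0 = 1*0 + 1 = 1.
  i=1: a_1=17, p_1 = 17*1 + 1 = 18, q_1 = 17*1 + 0 = 17.
  i=2: a_2=1, p_2 = 1*18 + 1 = 19, q_2 = 1*17 + 1 = 18.
q_2 = 18 > 17, so the last convergent with denominator <= 17 is p_1/q_1 = 18/17.
The closest fraction with denominator <= 17 is either p_1/q_1 or the intermediate fraction (k*p_1 + p_0)/(k*q_1 + q_0) with the largest k >= 1 whose denominator stays <= 17; these approach x as k grows, and every other convergent or intermediate fraction in range is farther away.
Largest k: floor((17 - q_0)/q_1) = floor((17 - 1)/17) = 0.
Since k = 0, no intermediate fraction beyond p_1/q_1 has denominator <= 17, so the convergent 18/17 is the closest (its error is |131*17 - 18*124|/(124*17) = 5/2108).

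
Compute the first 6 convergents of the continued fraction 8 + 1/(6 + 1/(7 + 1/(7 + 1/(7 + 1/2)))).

Using the convergent recurrence p_i = a_i*p_{i-1} + p_{i-2}, q_i = a_i*q_{i-1} + q_{i-2} with p_{-2}=0, p_{-1}=1, q_{-2}=1, q_{-1}=0:
  i=0: a_0=8, p_0 = 8*1 + 0 = 8, q_0 = 8*0 + 1 = 1.
  i=1: a_1=6, p_1 = 6*8 + 1 = 49, q_1 = 6*1 + 0 = 6.
  i=2: a_2=7, p_2 = 7*49 + 8 = 351, q_2 = 7*6 + 1 = 43.
  i=3: a_3=7, p_3 = 7*351 + 49 = 2506, q_3 = 7*43 + 6 = 307.
  i=4: a_4=7, p_4 = 7*2506 + 351 = 17893, q_4 = 7*307 + 43 = 2192.
  i=5: a_5=2, p_5 = 2*17893 + 2506 = 38292, q_5 = 2*2192 + 307 = 4691.

8/1, 49/6, 351/43, 2506/307, 17893/2192, 38292/4691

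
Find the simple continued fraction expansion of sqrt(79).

Write x_i = (sqrt(79) + m_i)/d_i with (m_0, d_0) = (0, 1). a_0 = floor(sqrt(79)) = 8, since 8^2 = 64 <= 79 < 81 = 9^2.
Iterate m_{i+1} = d_i*a_i - m_i, d_{i+1} = (79 - m_{i+1}^2)/d_i, a_{i+1} = floor((a_0 + m_{i+1})/d_{i+1}):
  m_1 = 1*8 - 0 = 8, d_1 = (79 - 8^2)/1 = 15/1 = 15, a_1 = floor((8 + 8)/15) = 1.
  m_2 = 15*1 - 8 = 7, d_2 = (79 - 7^2)/15 = 30/15 = 2, a_2 = floor((8 + 7)/2) = 7.
  m_3 = 2*7 - 7 = 7, d_3 = (79 - 7^2)/2 = 30/2 = 15, a_3 = floor((8 + 7)/15) = 1.
  m_4 = 15*1 - 7 = 8, d_4 = (79 - 8^2)/15 = 15/15 = 1, a_4 = floor((8 + 8)/1) = 16.
  m_5 = 1*16 - 8 = 8, d_5 = (79 - 8^2)/1 = 15/1 = 15: (m_5, d_5) = (m_1, d_1) = (8, 15), so from here the quotients repeat a_1, ..., a_4; the period length is 4.
Hence the expansion of sqrt(79) is a_0 = 8 followed by the repeating block 1, 7, 1, 16 (period 4).

[8; (1, 7, 1, 16)]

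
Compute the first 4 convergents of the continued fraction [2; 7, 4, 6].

2/1, 15/7, 62/29, 387/181

Using the convergent recurrence p_i = a_i*p_{i-1} + p_{i-2}, q_i = a_i*q_{i-1} + q_{i-2} with p_{-2}=0, p_{-1}=1, q_{-2}=1, q_{-1}=0:
  i=0: a_0=2, p_0 = 2*1 + 0 = 2, q_0 = 2*0 + 1 = 1.
  i=1: a_1=7, p_1 = 7*2 + 1 = 15, q_1 = 7*1 + 0 = 7.
  i=2: a_2=4, p_2 = 4*15 + 2 = 62, q_2 = 4*7 + 1 = 29.
  i=3: a_3=6, p_3 = 6*62 + 15 = 387, q_3 = 6*29 + 7 = 181.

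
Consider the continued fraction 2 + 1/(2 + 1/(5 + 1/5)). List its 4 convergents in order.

Using the convergent recurrence p_i = a_i*p_{i-1} + p_{i-2}, q_i = a_i*q_{i-1} + q_{i-2} with p_{-2}=0, p_{-1}=1, q_{-2}=1, q_{-1}=0:
  i=0: a_0=2, p_0 = 2*1 + 0 = 2, q_0 = 2*0 + 1 = 1.
  i=1: a_1=2, p_1 = 2*2 + 1 = 5, q_1 = 2*1 + 0 = 2.
  i=2: a_2=5, p_2 = 5*5 + 2 = 27, q_2 = 5*2 + 1 = 11.
  i=3: a_3=5, p_3 = 5*27 + 5 = 140, q_3 = 5*11 + 2 = 57.

2/1, 5/2, 27/11, 140/57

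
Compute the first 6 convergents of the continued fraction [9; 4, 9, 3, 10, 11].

Using the convergent recurrence p_i = a_i*p_{i-1} + p_{i-2}, q_i = a_i*q_{i-1} + q_{i-2} with p_{-2}=0, p_{-1}=1, q_{-2}=1, q_{-1}=0:
  i=0: a_0=9, p_0 = 9*1 + 0 = 9, q_0 = 9*0 + 1 = 1.
  i=1: a_1=4, p_1 = 4*9 + 1 = 37, q_1 = 4*1 + 0 = 4.
  i=2: a_2=9, p_2 = 9*37 + 9 = 342, q_2 = 9*4 + 1 = 37.
  i=3: a_3=3, p_3 = 3*342 + 37 = 1063, q_3 = 3*37 + 4 = 115.
  i=4: a_4=10, p_4 = 10*1063 + 342 = 10972, q_4 = 10*115 + 37 = 1187.
  i=5: a_5=11, p_5 = 11*10972 + 1063 = 121755, q_5 = 11*1187 + 115 = 13172.

9/1, 37/4, 342/37, 1063/115, 10972/1187, 121755/13172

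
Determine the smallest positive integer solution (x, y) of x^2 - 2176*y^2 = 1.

First expand sqrt(2176) as a continued fraction. With x_i = (sqrt(2176) + m_i)/d_i and (m_0, d_0) = (0, 1): a_0 = floor(sqrt(2176)) = 46, since 46^2 = 2116 <= 2176 < 2209 = 47^2.
Iterate m_{i+1} = d_i*a_i - m_i, d_{i+1} = (2176 - m_{i+1}^2)/d_i, a_{i+1} = floor((a_0 + m_{i+1})/d_{i+1}):
  m_1 = 1*46 - 0 = 46, d_1 = (2176 - 46^2)/1 = 60/1 = 60, a_1 = floor((46 + 46)/60) = 1.
  m_2 = 60*1 - 46 = 14, d_2 = (2176 - 14^2)/60 = 1980/60 = 33, a_2 = floor((46 + 14)/33) = 1.
  m_3 = 33*1 - 14 = 19, d_3 = (2176 - 19^2)/33 = 1815/33 = 55, a_3 = floor((46 + 19)/55) = 1.
  m_4 = 55*1 - 19 = 36, d_4 = (2176 - 36^2)/55 = 880/55 = 16, a_4 = floor((46 + 36)/16) = 5.
  m_5 = 16*5 - 36 = 44, d_5 = (2176 - 44^2)/16 = 240/16 = 15, a_5 = floor((46 + 44)/15) = 6.
  m_6 = 15*6 - 44 = 46, d_6 = (2176 - 46^2)/15 = 60/15 = 4, a_6 = floor((46 + 46)/4) = 23.
  m_7 = 4*23 - 46 = 46, d_7 = (2176 - 46^2)/4 = 60/4 = 15, a_7 = floor((46 + 46)/15) = 6.
  m_8 = 15*6 - 46 = 44, d_8 = (2176 - 44^2)/15 = 240/15 = 16, a_8 = floor((46 + 44)/16) = 5.
  m_9 = 16*5 - 44 = 36, d_9 = (2176 - 36^2)/16 = 880/16 = 55, a_9 = floor((46 + 36)/55) = 1.
  m_10 = 55*1 - 36 = 19, d_10 = (2176 - 19^2)/55 = 1815/55 = 33, a_10 = floor((46 + 19)/33) = 1.
  m_11 = 33*1 - 19 = 14, d_11 = (2176 - 14^2)/33 = 1980/33 = 60, a_11 = floor((46 + 14)/60) = 1.
  m_12 = 60*1 - 14 = 46, d_12 = (2176 - 46^2)/60 = 60/60 = 1, a_12 = floor((46 + 46)/1) = 92.
  m_13 = 1*92 - 46 = 46, d_13 = (2176 - 46^2)/1 = 60/1 = 60: (m_13, d_13) = (m_1, d_1) = (46, 60), so from here the quotients repeat a_1, ..., a_12; the period length is 12.
So sqrt(2176) = [46; (1, 1, 1, 5, 6, 23, 6, 5, 1, 1, 1, 92)] with period length k = 12.
k is even, so the fundamental solution of x^2 - 2176y^2 = 1 is (p_{k-1}, q_{k-1}) = (p_11, q_11); compute convergents through index 11.
Convergents (p_i = a_i*p_{i-1} + p_{i-2}, q_i = a_i*q_{i-1} + q_{i-2} with p_{-2}=0, p_{-1}=1, q_{-2}=1, q_{-1}=0):
  i=0: a_0=46, p_0 = 46*1 + 0 = 46, q_0 = 46*0 + 1 = 1.
  i=1: a_1=1, p_1 = 1*46 + 1 = 47, q_1 = 1*1 + 0 = 1.
  i=2: a_2=1, p_2 = 1*47 + 46 = 93, q_2 = 1*1 + 1 = 2.
  i=3: a_3=1, p_3 = 1*93 + 47 = 140, q_3 = 1*2 + 1 = 3.
  i=4: a_4=5, p_4 = 5*140 + 93 = 793, q_4 = 5*3 + 2 = 17.
  i=5: a_5=6, p_5 = 6*793 + 140 = 4898, q_5 = 6*17 + 3 = 105.
  i=6: a_6=23, p_6 = 23*4898 + 793 = 113447, q_6 = 23*105 + 17 = 2432.
  i=7: a_7=6, p_7 = 6*113447 + 4898 = 685580, q_7 = 6*2432 + 105 = 14697.
  i=8: a_8=5, p_8 = 5*685580 + 113447 = 3541347, q_8 = 5*14697 + 2432 = 75917.
  i=9: a_9=1, p_9 = 1*3541347 + 685580 = 4226927, q_9 = 1*75917 + 14697 = 90614.
  i=10: a_10=1, p_10 = 1*4226927 + 3541347 = 7768274, q_10 = 1*90614 + 75917 = 166531.
  i=11: a_11=1, p_11 = 1*7768274 + 4226927 = 11995201, q_11 = 1*166531 + 90614 = 257145.
Check: 11995201^2 - 2176*257145^2 = 143884847030401 - 143884847030400 = 1, so (x, y) = (11995201, 257145) solves the equation, and by the theorem it is the least positive solution.

(x, y) = (11995201, 257145)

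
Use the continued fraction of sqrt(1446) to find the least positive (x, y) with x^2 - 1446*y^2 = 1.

(x, y) = (1445, 38)

First expand sqrt(1446) as a continued fraction. With x_i = (sqrt(1446) + m_i)/d_i and (m_0, d_0) = (0, 1): a_0 = floor(sqrt(1446)) = 38, since 38^2 = 1444 <= 1446 < 1521 = 39^2.
Iterate m_{i+1} = d_i*a_i - m_i, d_{i+1} = (1446 - m_{i+1}^2)/d_i, a_{i+1} = floor((a_0 + m_{i+1})/d_{i+1}):
  m_1 = 1*38 - 0 = 38, d_1 = (1446 - 38^2)/1 = 2/1 = 2, a_1 = floor((38 + 38)/2) = 38.
  m_2 = 2*38 - 38 = 38, d_2 = (1446 - 38^2)/2 = 2/2 = 1, a_2 = floor((38 + 38)/1) = 76.
  m_3 = 1*76 - 38 = 38, d_3 = (1446 - 38^2)/1 = 2/1 = 2: (m_3, d_3) = (m_1, d_1) = (38, 2), so from here the quotients repeat a_1, a_2; the period length is 2.
So sqrt(1446) = [38; (38, 76)] with period length k = 2.
k is even, so the fundamental solution of x^2 - 1446y^2 = 1 is (p_{k-1}, q_{k-1}) = (p_1, q_1); compute convergents through index 1.
Convergents (p_i = a_i*p_{i-1} + p_{i-2}, q_i = a_i*q_{i-1} + q_{i-2} with p_{-2}=0, p_{-1}=1, q_{-2}=1, q_{-1}=0):
  i=0: a_0=38, p_0 = 38*1 + 0 = 38, q_0 = 38*0 + 1 = 1.
  i=1: a_1=38, p_1 = 38*38 + 1 = 1445, q_1 = 38*1 + 0 = 38.
Check: 1445^2 - 1446*38^2 = 2088025 - 2088024 = 1, so (x, y) = (1445, 38) solves the equation, and by the theorem it is the least positive solution.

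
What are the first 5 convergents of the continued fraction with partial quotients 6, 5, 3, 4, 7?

6/1, 31/5, 99/16, 427/69, 3088/499

Using the convergent recurrence p_i = a_i*p_{i-1} + p_{i-2}, q_i = a_i*q_{i-1} + q_{i-2} with p_{-2}=0, p_{-1}=1, q_{-2}=1, q_{-1}=0:
  i=0: a_0=6, p_0 = 6*1 + 0 = 6, q_0 = 6*0 + 1 = 1.
  i=1: a_1=5, p_1 = 5*6 + 1 = 31, q_1 = 5*1 + 0 = 5.
  i=2: a_2=3, p_2 = 3*31 + 6 = 99, q_2 = 3*5 + 1 = 16.
  i=3: a_3=4, p_3 = 4*99 + 31 = 427, q_3 = 4*16 + 5 = 69.
  i=4: a_4=7, p_4 = 7*427 + 99 = 3088, q_4 = 7*69 + 16 = 499.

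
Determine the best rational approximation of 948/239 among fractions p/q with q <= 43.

119/30

Expand x = 948/239 as a continued fraction with the Euclidean algorithm:
  948 = 3*239 + 231, so a_0 = 3.
  239 = 1*231 + 8, so a_1 = 1.
  231 = 28*8 + 7, so a_2 = 28.
  8 = 1*7 + 1, so a_3 = 1.
  7 = 7*1 + 0, so a_4 = 7.
so x = [3; 1, 28, 1, 7].
Convergents (p_i = a_i*p_{i-1} + p_{i-2}, q_i = a_i*q_{i-1} + q_{i-2} with p_{-2}=0, p_{-1}=1, q_{-2}=1, q_{-1}=0), until the denominator exceeds 43:
  i=0: a_0=3, p_0 = 3*1 + 0 = 3, q_0 = 3*0 + 1 = 1.
  i=1: a_1=1, p_1 = 1*3 + 1 = 4, q_1 = 1*1 + 0 = 1.
  i=2: a_2=28, p_2 = 28*4 + 3 = 115, q_2 = 28*1 + 1 = 29.
  i=3: a_3=1, p_3 = 1*115 + 4 = 119, q_3 = 1*29 + 1 = 30.
  i=4: a_4=7, p_4 = 7*119 + 115 = 948, q_4 = 7*30 + 29 = 239.
q_4 = 239 > 43, so the last convergent with denominator <= 43 is p_3/q_3 = 119/30.
The closest fraction with denominator <= 43 is either p_3/q_3 or the intermediate fraction (k*p_3 + p_2)/(k*q_3 + q_2) with the largest k >= 1 whose denominator stays <= 43; these approach x as k grows, and every other convergent or intermediate fraction in range is farther away.
Largest k: floor((43 - q_2)/q_3) = floor((43 - 29)/30) = 0.
Since k = 0, no intermediate fraction beyond p_3/q_3 has denominator <= 43, so the convergent 119/30 is the closest (its error is |948*30 - 119*239|/(239*30) = 1/7170).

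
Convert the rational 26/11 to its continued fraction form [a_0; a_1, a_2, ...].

Run the Euclidean algorithm on 26 and 11; the successive quotients are the partial quotients a_0, a_1, ... (each step inverts the fractional part left over by the previous one):
  26 = 2*11 + 4, so a_0 = 2.
  11 = 2*4 + 3, so a_1 = 2.
  4 = 1*3 + 1, so a_2 = 1.
  3 = 3*1 + 0, so a_3 = 3.
The remainder reaches 0 after 4 divisions, so the expansion has 4 partial quotients, read off in order.

[2; 2, 1, 3]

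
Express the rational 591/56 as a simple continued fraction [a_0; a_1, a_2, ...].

[10; 1, 1, 4, 6]

Run the Euclidean algorithm on 591 and 56; the successive quotients are the partial quotients a_0, a_1, ... (each step inverts the fractional part left over by the previous one):
  591 = 10*56 + 31, so a_0 = 10.
  56 = 1*31 + 25, so a_1 = 1.
  31 = 1*25 + 6, so a_2 = 1.
  25 = 4*6 + 1, so a_3 = 4.
  6 = 6*1 + 0, so a_4 = 6.
The remainder reaches 0 after 5 divisions, so the expansion has 5 partial quotients, read off in order.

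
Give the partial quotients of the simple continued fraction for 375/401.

[0; 1, 14, 2, 2, 1, 3]

Run the Euclidean algorithm on 375 and 401; the successive quotients are the partial quotients a_0, a_1, ... (each step inverts the fractional part left over by the previous one):
  375 = 0*401 + 375, so a_0 = 0.
  401 = 1*375 + 26, so a_1 = 1.
  375 = 14*26 + 11, so a_2 = 14.
  26 = 2*11 + 4, so a_3 = 2.
  11 = 2*4 + 3, so a_4 = 2.
  4 = 1*3 + 1, so a_5 = 1.
  3 = 3*1 + 0, so a_6 = 3.
The remainder reaches 0 after 7 divisions, so the expansion has 7 partial quotients, read off in order.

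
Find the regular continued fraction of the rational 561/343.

Run the Euclidean algorithm on 561 and 343; the successive quotients are the partial quotients a_0, a_1, ... (each step inverts the fractional part left over by the previous one):
  561 = 1*343 + 218, so a_0 = 1.
  343 = 1*218 + 125, so a_1 = 1.
  218 = 1*125 + 93, so a_2 = 1.
  125 = 1*93 + 32, so a_3 = 1.
  93 = 2*32 + 29, so a_4 = 2.
  32 = 1*29 + 3, so a_5 = 1.
  29 = 9*3 + 2, so a_6 = 9.
  3 = 1*2 + 1, so a_7 = 1.
  2 = 2*1 + 0, so a_8 = 2.
The remainder reaches 0 after 9 divisions, so the expansion has 9 partial quotients, read off in order.

[1; 1, 1, 1, 2, 1, 9, 1, 2]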